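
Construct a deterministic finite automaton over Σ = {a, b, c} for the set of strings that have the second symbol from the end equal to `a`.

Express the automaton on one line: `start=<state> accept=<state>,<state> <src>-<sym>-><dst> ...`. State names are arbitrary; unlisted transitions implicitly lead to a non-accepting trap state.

start=q0 accept=q4,q5,q6 q0-a->q1 q0-b->q2 q0-c->q3 q1-a->q4 q1-b->q5 q1-c->q6 q2-a->q7 q2-b->q8 q2-c->q9 q3-a->q10 q3-b->q11 q3-c->q12 q4-a->q4 q4-b->q5 q4-c->q6 q5-a->q7 q5-b->q8 q5-c->q9 q6-a->q10 q6-b->q11 q6-c->q12 q7-a->q4 q7-b->q5 q7-c->q6 q8-a->q7 q8-b->q8 q8-c->q9 q9-a->q10 q9-b->q11 q9-c->q12 q10-a->q4 q10-b->q5 q10-c->q6 q11-a->q7 q11-b->q8 q11-c->q9 q12-a->q10 q12-b->q11 q12-c->q12

A DFA must remember the last 2 symbols (since which symbol is second-to-last isn't known until the input ends). Use one state per possible window of the last ≤2 symbols; accept from those whose window starts with `a`.
          a    b    c  
>  q0     q1   q2   q3 
   q1     q4   q5   q6 
   q2     q7   q8   q9 
   q3    q10  q11  q12 
 * q4     q4   q5   q6 
 * q5     q7   q8   q9 
 * q6    q10  q11  q12 
   q7     q4   q5   q6 
   q8     q7   q8   q9 
   q9    q10  q11  q12 
   q10    q4   q5   q6 
   q11    q7   q8   q9 
   q12   q10  q11  q12 
(> = start, * = accepting)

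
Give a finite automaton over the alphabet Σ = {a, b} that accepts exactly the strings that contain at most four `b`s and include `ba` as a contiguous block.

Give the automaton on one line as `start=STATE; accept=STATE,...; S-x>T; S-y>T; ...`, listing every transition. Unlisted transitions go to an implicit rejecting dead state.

start=q0; accept=q2,q4,q6,q8; q0-a>q0; q0-b>q1; q1-a>q2; q1-b>q3; q2-a>q2; q2-b>q4; q3-a>q4; q3-b>q5; q4-a>q4; q4-b>q6; q5-a>q6; q5-b>q7; q6-a>q6; q6-b>q8; q7-a>q8; q7-b>q9; q8-a>q8; q8-b>q9; q9-a>q9; q9-b>q9

Handle the two conditions separately and then intersect. One (6 states) tracks the count of `b`s, saturating at 5; the other (3 states) tracks whether and how much of `ba` has been seen. Each combined state is a pair, one component from each; accept when both components accept. Equivalent product states are then merged.
10 states suffice.
        a   b  
>  q0   q0  q1 
   q1   q2  q3 
 * q2   q2  q4 
   q3   q4  q5 
 * q4   q4  q6 
   q5   q6  q7 
 * q6   q6  q8 
   q7   q8  q9 
 * q8   q8  q9 
   q9   q9  q9 
(> = start, * = accepting)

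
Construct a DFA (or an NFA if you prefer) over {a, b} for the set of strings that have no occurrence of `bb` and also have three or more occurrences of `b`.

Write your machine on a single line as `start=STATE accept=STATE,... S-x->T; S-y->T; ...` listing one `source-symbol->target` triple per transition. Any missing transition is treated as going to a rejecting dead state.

start=q0; accept=q8,q9,q10,q11; q0-a->q0; q0-b->q1; q1-a->q2; q1-b->q3; q2-a->q2; q2-b->q4; q3-a->q3; q3-b->q5; q4-a->q6; q4-b->q5; q5-a->q5; q5-b->q7; q6-a->q6; q6-b->q8; q7-a->q7; q7-b->q7; q8-a->q9; q8-b->q7; q9-a->q9; q9-b->q10; q10-a->q11; q10-b->q7; q11-a->q11; q11-b->q10

Run two small machines in parallel and take their product. One (3 states) tracks partial matches of the forbidden pattern `bb`; the other (5 states) tracks the count of `b`s, saturating at 4. Each combined state is a pair, one component from each; accept when both components accept.
With 12 states:
          a    b  
>  q0     q0   q1 
   q1     q2   q3 
   q2     q2   q4 
   q3     q3   q5 
   q4     q6   q5 
   q5     q5   q7 
   q6     q6   q8 
   q7     q7   q7 
 * q8     q9   q7 
 * q9     q9  q10 
 * q10   q11   q7 
 * q11   q11  q10 
(> = start, * = accepting)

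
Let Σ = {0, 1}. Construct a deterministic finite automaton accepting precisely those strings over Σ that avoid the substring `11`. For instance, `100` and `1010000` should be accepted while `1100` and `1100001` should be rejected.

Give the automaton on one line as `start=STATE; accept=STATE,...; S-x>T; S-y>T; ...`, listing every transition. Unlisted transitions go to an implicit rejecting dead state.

start=q0; accept=q0,q1; q0-0>q0; q0-1>q1; q1-0>q0; q1-1>q2; q2-0>q2; q2-1>q2

This is the complement of 'contains `11`'. Use the same substring-matching states — q0 through q2 holding how much of `11` has just been matched — but flip the accepting set: everything except the trap q2 accepts.
A 3-state machine:
        0   1  
>* q0   q0  q1 
 * q1   q0  q2 
   q2   q2  q2 
(> = start, * = accepting)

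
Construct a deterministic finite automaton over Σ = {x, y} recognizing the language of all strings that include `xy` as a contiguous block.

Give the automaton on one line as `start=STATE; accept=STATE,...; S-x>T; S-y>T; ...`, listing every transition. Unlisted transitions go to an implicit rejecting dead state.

Track how much of `xy` has been matched so far: state S0 is no progress, S2 is the absorbing accept state reached once `xy` has occurred. Intermediate states record partial matches; on a mismatch, fall back to the longest reusable overlap.
3 states suffice.
        x   y  
>  S0   S1  S0 
   S1   S1  S2 
 * S2   S2  S2 
(> = start, * = accepting)

start=S0; accept=S2; S0-x>S1; S0-y>S0; S1-x>S1; S1-y>S2; S2-x>S2; S2-y>S2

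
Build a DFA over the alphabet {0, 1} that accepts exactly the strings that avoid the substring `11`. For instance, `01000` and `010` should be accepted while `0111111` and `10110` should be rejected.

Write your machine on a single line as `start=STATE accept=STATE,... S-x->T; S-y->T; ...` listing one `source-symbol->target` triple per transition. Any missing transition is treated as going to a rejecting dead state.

start=s0; accept=s0,s1; s0-0->s0; s0-1->s1; s1-0->s0; s1-1->s2; s2-0->s2; s2-1->s2

Track partial matches of the forbidden pattern `11`. State s2 is a dead state reached once `11` has occurred; every other state accepts. s0 means no part of `11` is currently matched.
A 3-state machine:
        0   1  
>* s0   s0  s1 
 * s1   s0  s2 
   s2   s2  s2 
(> = start, * = accepting)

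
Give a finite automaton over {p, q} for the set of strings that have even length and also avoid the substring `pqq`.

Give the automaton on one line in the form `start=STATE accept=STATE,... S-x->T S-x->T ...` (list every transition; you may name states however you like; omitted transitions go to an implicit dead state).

start=s0 accept=s0,s3,s4 s0-p->s1 s0-q->s2 s1-p->s3 s1-q->s4 s2-p->s3 s2-q->s0 s3-p->s1 s3-q->s5 s4-p->s1 s4-q->s6 s5-p->s3 s5-q->s7 s6-p->s7 s6-q->s7 s7-p->s6 s7-q->s6

Run two small machines in parallel and take their product. The first has 2 states tracking the input length modulo 2; the second has 4 states tracking partial matches of the forbidden pattern `pqq`. A product state is a pair (one from each), accepting exactly when both do.
With 8 states:
        p   q  
>* s0   s1  s2 
   s1   s3  s4 
   s2   s3  s0 
 * s3   s1  s5 
 * s4   s1  s6 
   s5   s3  s7 
   s6   s7  s7 
   s7   s6  s6 
(> = start, * = accepting)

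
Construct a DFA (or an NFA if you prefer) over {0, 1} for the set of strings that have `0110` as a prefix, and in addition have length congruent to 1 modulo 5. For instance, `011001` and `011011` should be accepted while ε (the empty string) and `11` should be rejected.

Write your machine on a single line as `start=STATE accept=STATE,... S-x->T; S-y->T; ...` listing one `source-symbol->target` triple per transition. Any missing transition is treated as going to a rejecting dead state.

Run two small machines in parallel and take their product. The first has 6 states tracking whether the input so far still matches the prefix `0110`; the second has 5 states tracking the input length modulo 5. A product state is a pair (one from each), accepting exactly when both do. Minimizing collapses redundant product states.
10 states suffice.
        0   1  
>  q0   q1  q2 
   q1   q2  q3 
   q2   q2  q2 
   q3   q2  q4 
   q4   q5  q2 
   q5   q6  q6 
   q6   q7  q7 
 * q7   q8  q8 
   q8   q9  q9 
   q9   q5  q5 
(> = start, * = accepting)

start=q0; accept=q7; q0-0->q1; q0-1->q2; q1-0->q2; q1-1->q3; q2-0->q2; q2-1->q2; q3-0->q2; q3-1->q4; q4-0->q5; q4-1->q2; q5-0->q6; q5-1->q6; q6-0->q7; q6-1->q7; q7-0->q8; q7-1->q8; q8-0->q9; q8-1->q9; q9-0->q5; q9-1->q5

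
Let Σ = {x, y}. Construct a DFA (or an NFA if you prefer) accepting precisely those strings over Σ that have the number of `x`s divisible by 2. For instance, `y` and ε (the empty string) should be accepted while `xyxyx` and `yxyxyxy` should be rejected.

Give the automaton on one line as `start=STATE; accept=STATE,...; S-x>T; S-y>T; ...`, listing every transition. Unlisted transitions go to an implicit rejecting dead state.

start=S0; accept=S0; S0-x>S1; S0-y>S0; S1-x>S0; S1-y>S1

The only thing that matters is how many `x`s have appeared, reduced mod 2. Use one state per residue: S0 for 0, …, S1 for 1. Reading `x` moves to the next residue; anything else stays put. S0 is accepting.
        x   y  
>* S0   S1  S0 
   S1   S0  S1 
(> = start, * = accepting)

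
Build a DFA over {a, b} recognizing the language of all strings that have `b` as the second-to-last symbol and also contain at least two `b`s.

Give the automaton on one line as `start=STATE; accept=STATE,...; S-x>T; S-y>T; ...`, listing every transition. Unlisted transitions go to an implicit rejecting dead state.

start=S0; accept=S6,S9,S10,S13; S0-a>S1; S0-b>S2; S1-a>S3; S1-b>S4; S2-a>S5; S2-b>S6; S3-a>S3; S3-b>S4; S4-a>S5; S4-b>S6; S5-a>S7; S5-b>S8; S6-a>S9; S6-b>S10; S7-a>S7; S7-b>S8; S8-a>S9; S8-b>S10; S9-a>S11; S9-b>S12; S10-a>S13; S10-b>S10; S11-a>S11; S11-b>S12; S12-a>S13; S12-b>S10; S13-a>S14; S13-b>S12; S14-a>S14; S14-b>S12

Handle the two conditions separately and then intersect. One (7 states) tracks the last 2 symbols read; the other (4 states) tracks the count of `b`s, saturating at 3. Each combined state is a pair, one component from each; accept when both components accept.
15 states suffice.
          a    b  
>  S0     S1   S2 
   S1     S3   S4 
   S2     S5   S6 
   S3     S3   S4 
   S4     S5   S6 
   S5     S7   S8 
 * S6     S9  S10 
   S7     S7   S8 
   S8     S9  S10 
 * S9    S11  S12 
 * S10   S13  S10 
   S11   S11  S12 
   S12   S13  S10 
 * S13   S14  S12 
   S14   S14  S12 
(> = start, * = accepting)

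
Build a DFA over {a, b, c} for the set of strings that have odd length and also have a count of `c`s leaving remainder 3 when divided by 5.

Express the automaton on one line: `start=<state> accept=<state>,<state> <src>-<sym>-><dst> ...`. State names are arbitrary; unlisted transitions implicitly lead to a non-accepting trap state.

Build one automaton per condition and run them in lockstep. The first has 2 states tracking the input length modulo 2; the second has 5 states tracking the count of `c`s modulo 5. A product state is a pair (one from each), accepting exactly when both do.
With 10 states:
        a   b   c  
>  S0   S1  S1  S2 
   S1   S0  S0  S3 
   S2   S3  S3  S4 
   S3   S2  S2  S5 
   S4   S5  S5  S6 
   S5   S4  S4  S7 
 * S6   S7  S7  S8 
   S7   S6  S6  S9 
   S8   S9  S9  S1 
   S9   S8  S8  S0 
(> = start, * = accepting)

start=S0 accept=S6 S0-a->S1 S0-b->S1 S0-c->S2 S1-a->S0 S1-b->S0 S1-c->S3 S2-a->S3 S2-b->S3 S2-c->S4 S3-a->S2 S3-b->S2 S3-c->S5 S4-a->S5 S4-b->S5 S4-c->S6 S5-a->S4 S5-b->S4 S5-c->S7 S6-a->S7 S6-b->S7 S6-c->S8 S7-a->S6 S7-b->S6 S7-c->S9 S8-a->S9 S8-b->S9 S8-c->S1 S9-a->S8 S9-b->S8 S9-c->S0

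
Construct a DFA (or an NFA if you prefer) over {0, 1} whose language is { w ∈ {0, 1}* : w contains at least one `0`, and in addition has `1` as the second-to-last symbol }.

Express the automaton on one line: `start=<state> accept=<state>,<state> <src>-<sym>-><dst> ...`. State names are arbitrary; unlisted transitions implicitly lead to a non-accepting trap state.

start=q0 accept=q4,q5 q0-0->q1 q0-1->q2 q1-0->q1 q1-1->q3 q2-0->q4 q2-1->q2 q3-0->q4 q3-1->q5 q4-0->q1 q4-1->q3 q5-0->q4 q5-1->q5

Handle the two conditions separately and then intersect. The first has 3 states tracking the count of `0`s, saturating at 2; the second has 7 states tracking the last 2 symbols read. A product state is a pair (one from each), accepting exactly when both do. Equivalent product states are then merged.
With 6 states:
        0   1  
>  q0   q1  q2 
   q1   q1  q3 
   q2   q4  q2 
   q3   q4  q5 
 * q4   q1  q3 
 * q5   q4  q5 
(> = start, * = accepting)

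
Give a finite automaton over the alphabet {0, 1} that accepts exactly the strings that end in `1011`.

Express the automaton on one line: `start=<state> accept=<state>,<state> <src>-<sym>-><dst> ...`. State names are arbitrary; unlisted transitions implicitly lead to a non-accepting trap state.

Remember how much of `1011` the current input suffix matches. State q0 means no match yet; q1 means the last symbol is `1`; q2 means the last 2 symbols are `10`; q3 means the last 3 symbols are `101`; q4 means the last 4 symbols are `1011`. Only q4 accepts. On a mismatch, fall back to the longest proper suffix that is still a prefix of `1011`.
With 5 states:
        0   1  
>  q0   q0  q1 
   q1   q2  q1 
   q2   q0  q3 
   q3   q2  q4 
 * q4   q2  q1 
(> = start, * = accepting)

start=q0 accept=q4 q0-0->q0 q0-1->q1 q1-0->q2 q1-1->q1 q2-0->q0 q2-1->q3 q3-0->q2 q3-1->q4 q4-0->q2 q4-1->q1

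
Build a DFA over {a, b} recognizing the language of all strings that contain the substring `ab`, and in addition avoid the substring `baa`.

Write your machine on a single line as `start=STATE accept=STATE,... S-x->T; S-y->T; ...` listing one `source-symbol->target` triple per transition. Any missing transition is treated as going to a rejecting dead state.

start=q0; accept=q3,q5; q0-a->q1; q0-b->q2; q1-a->q1; q1-b->q3; q2-a->q4; q2-b->q2; q3-a->q5; q3-b->q3; q4-a->q6; q4-b->q3; q5-a->q7; q5-b->q3; q6-a->q6; q6-b->q7; q7-a->q7; q7-b->q7

Build one automaton per condition and run them in lockstep. One (3 states) tracks whether and how much of `ab` has been seen; the other (4 states) tracks partial matches of the forbidden pattern `baa`. Each combined state is a pair, one component from each; accept when both components accept.
        a   b  
>  q0   q1  q2 
   q1   q1  q3 
   q2   q4  q2 
 * q3   q5  q3 
   q4   q6  q3 
 * q5   q7  q3 
   q6   q6  q7 
   q7   q7  q7 
(> = start, * = accepting)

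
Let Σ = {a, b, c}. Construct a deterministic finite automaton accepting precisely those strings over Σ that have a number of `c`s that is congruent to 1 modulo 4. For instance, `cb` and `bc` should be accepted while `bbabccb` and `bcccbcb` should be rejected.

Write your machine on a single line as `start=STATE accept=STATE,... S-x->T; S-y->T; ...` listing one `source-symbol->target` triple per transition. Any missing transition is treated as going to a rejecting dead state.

start=q0; accept=q1; q0-a->q0; q0-b->q0; q0-c->q1; q1-a->q1; q1-b->q1; q1-c->q2; q2-a->q2; q2-b->q2; q2-c->q3; q3-a->q3; q3-b->q3; q3-c->q0

The only thing that matters is how many `c`s have appeared, reduced mod 4. Use one state per residue: q0 for 0, …, q3 for 3. Reading `c` moves to the next residue; anything else stays put. q1 is accepting.
        a   b   c  
>  q0   q0  q0  q1 
 * q1   q1  q1  q2 
   q2   q2  q2  q3 
   q3   q3  q3  q0 
(> = start, * = accepting)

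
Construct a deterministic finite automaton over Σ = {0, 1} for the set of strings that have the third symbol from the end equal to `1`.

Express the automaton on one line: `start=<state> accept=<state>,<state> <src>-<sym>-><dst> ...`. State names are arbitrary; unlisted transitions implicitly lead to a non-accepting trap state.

A DFA must remember the last 3 symbols (since which symbol is third-to-last isn't known until the input ends). Use one state per possible window of the last ≤3 symbols; accept from those whose window starts with `1`.
          0    1  
>  q0     q1   q2 
   q1     q3   q4 
   q2     q5   q6 
   q3     q7   q8 
   q4     q9  q10 
   q5    q11  q12 
   q6    q13  q14 
   q7     q7   q8 
   q8     q9  q10 
   q9    q11  q12 
   q10   q13  q14 
 * q11    q7   q8 
 * q12    q9  q10 
 * q13   q11  q12 
 * q14   q13  q14 
(> = start, * = accepting)

start=q0 accept=q11,q12,q13,q14 q0-0->q1 q0-1->q2 q1-0->q3 q1-1->q4 q2-0->q5 q2-1->q6 q3-0->q7 q3-1->q8 q4-0->q9 q4-1->q10 q5-0->q11 q5-1->q12 q6-0->q13 q6-1->q14 q7-0->q7 q7-1->q8 q8-0->q9 q8-1->q10 q9-0->q11 q9-1->q12 q10-0->q13 q10-1->q14 q11-0->q7 q11-1->q8 q12-0->q9 q12-1->q10 q13-0->q11 q13-1->q12 q14-0->q13 q14-1->q14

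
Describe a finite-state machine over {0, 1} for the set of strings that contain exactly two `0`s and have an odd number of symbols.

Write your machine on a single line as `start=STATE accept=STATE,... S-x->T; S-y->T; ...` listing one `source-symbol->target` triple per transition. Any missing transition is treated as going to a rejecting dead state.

start=q0; accept=q6; q0-0->q1; q0-1->q2; q1-0->q3; q1-1->q4; q2-0->q4; q2-1->q0; q3-0->q5; q3-1->q6; q4-0->q6; q4-1->q1; q5-0->q7; q5-1->q7; q6-0->q7; q6-1->q3; q7-0->q5; q7-1->q5

Handle the two conditions separately and then intersect. The first has 4 states tracking the count of `0`s, saturating at 3; the second has 2 states tracking the input length modulo 2. A product state is a pair (one from each), accepting exactly when both do.
        0   1  
>  q0   q1  q2 
   q1   q3  q4 
   q2   q4  q0 
   q3   q5  q6 
   q4   q6  q1 
   q5   q7  q7 
 * q6   q7  q3 
   q7   q5  q5 
(> = start, * = accepting)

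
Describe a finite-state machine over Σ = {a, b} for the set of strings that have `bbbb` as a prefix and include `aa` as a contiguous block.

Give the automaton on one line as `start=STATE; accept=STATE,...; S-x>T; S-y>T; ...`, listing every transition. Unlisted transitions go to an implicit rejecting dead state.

start=s0; accept=s7; s0-a>s1; s0-b>s2; s1-a>s1; s1-b>s1; s2-a>s1; s2-b>s3; s3-a>s1; s3-b>s4; s4-a>s1; s4-b>s5; s5-a>s6; s5-b>s5; s6-a>s7; s6-b>s5; s7-a>s7; s7-b>s7

Handle the two conditions separately and then intersect. One (6 states) tracks whether the input so far still matches the prefix `bbbb`; the other (3 states) tracks whether and how much of `aa` has been seen. Each combined state is a pair, one component from each; accept when both components accept. After merging equivalent states the machine shrinks.
With 8 states:
        a   b  
>  s0   s1  s2 
   s1   s1  s1 
   s2   s1  s3 
   s3   s1  s4 
   s4   s1  s5 
   s5   s6  s5 
   s6   s7  s5 
 * s7   s7  s7 
(> = start, * = accepting)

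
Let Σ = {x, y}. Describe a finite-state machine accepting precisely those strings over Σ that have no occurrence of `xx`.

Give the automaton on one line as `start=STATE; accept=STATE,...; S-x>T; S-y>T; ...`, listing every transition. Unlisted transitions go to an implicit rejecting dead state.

Track partial matches of the forbidden pattern `xx`. State C is a dead state reached once `xx` has occurred; every other state accepts. A means no part of `xx` is currently matched.
A 3-state machine:
       x  y 
>* A   B  A 
 * B   C  A 
   C   C  C 
(> = start, * = accepting)

start=A; accept=A,B; A-x>B; A-y>A; B-x>C; B-y>A; C-x>C; C-y>C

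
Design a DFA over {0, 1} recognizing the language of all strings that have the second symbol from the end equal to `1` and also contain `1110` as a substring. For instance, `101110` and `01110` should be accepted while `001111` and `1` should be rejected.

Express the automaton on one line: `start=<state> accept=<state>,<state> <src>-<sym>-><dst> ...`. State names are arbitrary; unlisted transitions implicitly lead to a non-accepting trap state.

Handle the two conditions separately and then intersect. One (7 states) tracks the last 2 symbols read; the other (5 states) tracks whether and how much of `1110` has been seen. Each combined state is a pair, one component from each; accept when both components accept.
A 12-state machine:
          0    1  
>  s0     s1   s2 
   s1     s3   s4 
   s2     s5   s6 
   s3     s3   s4 
   s4     s5   s6 
   s5     s3   s4 
   s6     s5   s7 
   s7     s8   s7 
 * s8     s9  s10 
   s9     s9  s10 
   s10    s8  s11 
 * s11    s8  s11 
(> = start, * = accepting)

start=s0 accept=s8,s11 s0-0->s1 s0-1->s2 s1-0->s3 s1-1->s4 s2-0->s5 s2-1->s6 s3-0->s3 s3-1->s4 s4-0->s5 s4-1->s6 s5-0->s3 s5-1->s4 s6-0->s5 s6-1->s7 s7-0->s8 s7-1->s7 s8-0->s9 s8-1->s10 s9-0->s9 s9-1->s10 s10-0->s8 s10-1->s11 s11-0->s8 s11-1->s11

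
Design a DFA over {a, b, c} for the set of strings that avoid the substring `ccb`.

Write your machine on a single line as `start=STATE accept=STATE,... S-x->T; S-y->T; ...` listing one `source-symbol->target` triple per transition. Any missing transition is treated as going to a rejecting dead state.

start=s0; accept=s0,s1,s2; s0-a->s0; s0-b->s0; s0-c->s1; s1-a->s0; s1-b->s0; s1-c->s2; s2-a->s0; s2-b->s3; s2-c->s2; s3-a->s3; s3-b->s3; s3-c->s3

Track partial matches of the forbidden pattern `ccb`. State s3 is a dead state reached once `ccb` has occurred; every other state accepts. s0 means no part of `ccb` is currently matched.
        a   b   c  
>* s0   s0  s0  s1 
 * s1   s0  s0  s2 
 * s2   s0  s3  s2 
   s3   s3  s3  s3 
(> = start, * = accepting)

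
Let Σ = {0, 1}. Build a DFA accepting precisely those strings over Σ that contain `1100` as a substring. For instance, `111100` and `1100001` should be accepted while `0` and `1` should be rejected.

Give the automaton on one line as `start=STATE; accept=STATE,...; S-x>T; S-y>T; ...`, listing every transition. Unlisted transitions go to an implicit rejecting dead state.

Track how much of `1100` has been matched so far: state q0 is no progress, q4 is the absorbing accept state reached once `1100` has occurred. Intermediate states record partial matches; on a mismatch, fall back to the longest reusable overlap.
5 states suffice.
        0   1  
>  q0   q0  q1 
   q1   q0  q2 
   q2   q3  q2 
   q3   q4  q1 
 * q4   q4  q4 
(> = start, * = accepting)

start=q0; accept=q4; q0-0>q0; q0-1>q1; q1-0>q0; q1-1>q2; q2-0>q3; q2-1>q2; q3-0>q4; q3-1>q1; q4-0>q4; q4-1>q4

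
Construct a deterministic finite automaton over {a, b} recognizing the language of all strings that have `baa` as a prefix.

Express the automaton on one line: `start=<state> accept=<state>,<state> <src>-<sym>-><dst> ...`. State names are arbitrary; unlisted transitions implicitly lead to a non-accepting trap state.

Check the first 3 symbols one by one: q0 through q2 record how many have matched `baa` so far; any wrong symbol goes to the dead state q4. After all 3 match we enter the accepting sink q3.
5 states suffice.
        a   b  
>  q0   q4  q1 
   q1   q2  q4 
   q2   q3  q4 
 * q3   q3  q3 
   q4   q4  q4 
(> = start, * = accepting)

start=q0 accept=q3 q0-a->q4 q0-b->q1 q1-a->q2 q1-b->q4 q2-a->q3 q2-b->q4 q3-a->q3 q3-b->q3 q4-a->q4 q4-b->q4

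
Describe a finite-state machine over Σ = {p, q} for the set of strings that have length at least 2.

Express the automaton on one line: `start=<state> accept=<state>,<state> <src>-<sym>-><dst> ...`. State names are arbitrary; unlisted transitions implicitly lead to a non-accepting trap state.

We only need to distinguish lengths 0, 1, …, 2, and '>2'. Chain A → B → C → D on every symbol, with D looping. Accepting states: {C, D}.
       p  q 
>  A   B  B 
   B   C  C 
 * C   D  D 
 * D   D  D 
(> = start, * = accepting)

start=A accept=C,D A-p->B A-q->B B-p->C B-q->C C-p->D C-q->D D-p->D D-q->D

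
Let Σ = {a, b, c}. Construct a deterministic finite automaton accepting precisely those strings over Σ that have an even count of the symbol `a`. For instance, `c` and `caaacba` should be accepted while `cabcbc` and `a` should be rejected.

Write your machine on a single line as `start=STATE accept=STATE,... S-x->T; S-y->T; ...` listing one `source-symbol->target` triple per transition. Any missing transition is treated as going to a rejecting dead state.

Keep the running count of `a`s modulo 2: each `a` advances along the cycle s0 → s1 → s0 while other symbols loop. Accept at s0.
With 2 states:
        a   b   c  
>* s0   s1  s0  s0 
   s1   s0  s1  s1 
(> = start, * = accepting)

start=s0; accept=s0; s0-a->s1; s0-b->s0; s0-c->s0; s1-a->s0; s1-b->s1; s1-c->s1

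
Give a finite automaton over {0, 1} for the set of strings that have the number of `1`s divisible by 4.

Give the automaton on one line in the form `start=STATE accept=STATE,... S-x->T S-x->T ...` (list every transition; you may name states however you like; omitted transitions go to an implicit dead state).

The only thing that matters is how many `1`s have appeared, reduced mod 4. Use one state per residue: s0 for 0, …, s3 for 3. Reading `1` moves to the next residue; anything else stays put. s0 is accepting.
        0   1  
>* s0   s0  s1 
   s1   s1  s2 
   s2   s2  s3 
   s3   s3  s0 
(> = start, * = accepting)

start=s0 accept=s0 s0-0->s0 s0-1->s1 s1-0->s1 s1-1->s2 s2-0->s2 s2-1->s3 s3-0->s3 s3-1->s0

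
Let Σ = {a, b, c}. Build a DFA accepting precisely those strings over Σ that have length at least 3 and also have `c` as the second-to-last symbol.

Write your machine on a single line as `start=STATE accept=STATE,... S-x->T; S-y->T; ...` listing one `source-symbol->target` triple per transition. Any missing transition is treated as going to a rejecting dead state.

start=S0; accept=S3,S4; S0-a->S1; S0-b->S1; S0-c->S1; S1-a->S1; S1-b->S1; S1-c->S2; S2-a->S3; S2-b->S3; S2-c->S4; S3-a->S1; S3-b->S1; S3-c->S2; S4-a->S3; S4-b->S3; S4-c->S4

Handle the two conditions separately and then intersect. One (5 states) tracks the input length, saturating at 4; the other (13 states) tracks the last 2 symbols read. Each combined state is a pair, one component from each; accept when both components accept. Equivalent product states are then merged.
        a   b   c  
>  S0   S1  S1  S1 
   S1   S1  S1  S2 
   S2   S3  S3  S4 
 * S3   S1  S1  S2 
 * S4   S3  S3  S4 
(> = start, * = accepting)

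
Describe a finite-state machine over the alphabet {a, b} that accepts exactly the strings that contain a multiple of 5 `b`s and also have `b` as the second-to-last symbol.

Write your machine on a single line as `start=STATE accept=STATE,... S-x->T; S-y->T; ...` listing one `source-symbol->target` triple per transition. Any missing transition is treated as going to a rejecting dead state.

start=S0; accept=S6,S8; S0-a->S0; S0-b->S1; S1-a->S1; S1-b->S2; S2-a->S2; S2-b->S3; S3-a->S3; S3-b->S4; S4-a->S5; S4-b->S6; S5-a->S5; S5-b->S7; S6-a->S8; S6-b->S1; S7-a->S8; S7-b->S1; S8-a->S0; S8-b->S1

Handle the two conditions separately and then intersect. The first has 5 states tracking the count of `b`s modulo 5; the second has 7 states tracking the last 2 symbols read. A product state is a pair (one from each), accepting exactly when both do. Equivalent product states are then merged.
A 9-state machine:
        a   b  
>  S0   S0  S1 
   S1   S1  S2 
   S2   S2  S3 
   S3   S3  S4 
   S4   S5  S6 
   S5   S5  S7 
 * S6   S8  S1 
   S7   S8  S1 
 * S8   S0  S1 
(> = start, * = accepting)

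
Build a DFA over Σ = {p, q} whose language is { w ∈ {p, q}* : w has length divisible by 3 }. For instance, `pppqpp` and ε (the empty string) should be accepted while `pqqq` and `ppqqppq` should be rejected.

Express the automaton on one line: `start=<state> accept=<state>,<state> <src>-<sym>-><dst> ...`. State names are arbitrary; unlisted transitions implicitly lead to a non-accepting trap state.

start=A accept=A A-p->B A-q->B B-p->C B-q->C C-p->A C-q->A

Count input length modulo 3: every symbol advances one step around the cycle A → B → C → A. Accept at A.
A 3-state machine:
       p  q 
>* A   B  B 
   B   C  C 
   C   A  A 
(> = start, * = accepting)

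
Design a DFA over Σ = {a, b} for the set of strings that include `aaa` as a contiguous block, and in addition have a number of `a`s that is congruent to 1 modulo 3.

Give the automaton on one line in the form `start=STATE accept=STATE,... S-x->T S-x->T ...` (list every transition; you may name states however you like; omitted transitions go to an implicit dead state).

start=q0 accept=q7 q0-a->q1 q0-b->q0 q1-a->q2 q1-b->q3 q2-a->q4 q2-b->q5 q3-a->q6 q3-b->q3 q4-a->q7 q4-b->q4 q5-a->q8 q5-b->q5 q6-a->q9 q6-b->q5 q7-a->q10 q7-b->q7 q8-a->q11 q8-b->q0 q9-a->q7 q9-b->q0 q10-a->q4 q10-b->q10 q11-a->q10 q11-b->q3

Handle the two conditions separately and then intersect. The first has 4 states tracking whether and how much of `aaa` has been seen; the second has 3 states tracking the count of `a`s modulo 3. A product state is a pair (one from each), accepting exactly when both do.
A 12-state machine:
          a    b  
>  q0     q1   q0 
   q1     q2   q3 
   q2     q4   q5 
   q3     q6   q3 
   q4     q7   q4 
   q5     q8   q5 
   q6     q9   q5 
 * q7    q10   q7 
   q8    q11   q0 
   q9     q7   q0 
   q10    q4  q10 
   q11   q10   q3 
(> = start, * = accepting)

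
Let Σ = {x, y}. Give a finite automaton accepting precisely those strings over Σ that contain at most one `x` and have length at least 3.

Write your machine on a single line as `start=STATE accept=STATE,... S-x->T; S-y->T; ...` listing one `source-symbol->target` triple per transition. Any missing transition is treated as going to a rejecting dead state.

start=q0; accept=q7,q8,q10,q11; q0-x->q1; q0-y->q2; q1-x->q3; q1-y->q4; q2-x->q4; q2-y->q5; q3-x->q6; q3-y->q6; q4-x->q6; q4-y->q7; q5-x->q7; q5-y->q8; q6-x->q9; q6-y->q9; q7-x->q9; q7-y->q10; q8-x->q10; q8-y->q11; q9-x->q9; q9-y->q9; q10-x->q9; q10-y->q10; q11-x->q10; q11-y->q11

Build one automaton per condition and run them in lockstep. The first has 3 states tracking the count of `x`s, saturating at 2; the second has 5 states tracking the input length, saturating at 4. A product state is a pair (one from each), accepting exactly when both do.
12 states suffice.
          x    y  
>  q0     q1   q2 
   q1     q3   q4 
   q2     q4   q5 
   q3     q6   q6 
   q4     q6   q7 
   q5     q7   q8 
   q6     q9   q9 
 * q7     q9  q10 
 * q8    q10  q11 
   q9     q9   q9 
 * q10    q9  q10 
 * q11   q10  q11 
(> = start, * = accepting)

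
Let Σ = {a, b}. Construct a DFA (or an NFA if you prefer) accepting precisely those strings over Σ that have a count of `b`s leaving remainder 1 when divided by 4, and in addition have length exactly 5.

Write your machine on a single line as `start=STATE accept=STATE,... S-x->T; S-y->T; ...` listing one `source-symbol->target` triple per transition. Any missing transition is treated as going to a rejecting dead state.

start=q0; accept=q15; q0-a->q1; q0-b->q2; q1-a->q3; q1-b->q4; q2-a->q4; q2-b->q5; q3-a->q6; q3-b->q7; q4-a->q7; q4-b->q8; q5-a->q8; q5-b->q9; q6-a->q10; q6-b->q11; q7-a->q11; q7-b->q12; q8-a->q12; q8-b->q13; q9-a->q13; q9-b->q10; q10-a->q14; q10-b->q15; q11-a->q15; q11-b->q16; q12-a->q16; q12-b->q17; q13-a->q17; q13-b->q14; q14-a->q18; q14-b->q19; q15-a->q19; q15-b->q20; q16-a->q20; q16-b->q21; q17-a->q21; q17-b->q18; q18-a->q18; q18-b->q19; q19-a->q19; q19-b->q20; q20-a->q20; q20-b->q21; q21-a->q21; q21-b->q18

Handle the two conditions separately and then intersect. The first has 4 states tracking the count of `b`s modulo 4; the second has 7 states tracking the input length, saturating at 6. A product state is a pair (one from each), accepting exactly when both do.
          a    b  
>  q0     q1   q2 
   q1     q3   q4 
   q2     q4   q5 
   q3     q6   q7 
   q4     q7   q8 
   q5     q8   q9 
   q6    q10  q11 
   q7    q11  q12 
   q8    q12  q13 
   q9    q13  q10 
   q10   q14  q15 
   q11   q15  q16 
   q12   q16  q17 
   q13   q17  q14 
   q14   q18  q19 
 * q15   q19  q20 
   q16   q20  q21 
   q17   q21  q18 
   q18   q18  q19 
   q19   q19  q20 
   q20   q20  q21 
   q21   q21  q18 
(> = start, * = accepting)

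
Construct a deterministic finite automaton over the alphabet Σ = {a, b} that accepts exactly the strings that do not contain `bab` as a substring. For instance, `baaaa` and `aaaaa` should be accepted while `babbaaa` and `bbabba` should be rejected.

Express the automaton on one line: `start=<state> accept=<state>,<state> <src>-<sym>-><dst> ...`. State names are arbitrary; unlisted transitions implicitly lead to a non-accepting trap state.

Track partial matches of the forbidden pattern `bab`. State q3 is a dead state reached once `bab` has occurred; every other state accepts. q0 means no part of `bab` is currently matched.
A 4-state machine:
        a   b  
>* q0   q0  q1 
 * q1   q2  q1 
 * q2   q0  q3 
   q3   q3  q3 
(> = start, * = accepting)

start=q0 accept=q0,q1,q2 q0-a->q0 q0-b->q1 q1-a->q2 q1-b->q1 q2-a->q0 q2-b->q3 q3-a->q3 q3-b->q3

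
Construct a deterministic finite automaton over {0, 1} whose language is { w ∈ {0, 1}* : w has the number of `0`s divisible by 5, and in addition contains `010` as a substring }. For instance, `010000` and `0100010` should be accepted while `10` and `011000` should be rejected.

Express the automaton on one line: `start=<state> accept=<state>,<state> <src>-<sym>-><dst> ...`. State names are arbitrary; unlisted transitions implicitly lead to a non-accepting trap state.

Run two small machines in parallel and take their product. The first has 5 states tracking the count of `0`s modulo 5; the second has 4 states tracking whether and how much of `010` has been seen. A product state is a pair (one from each), accepting exactly when both do.
          0    1  
>  s0     s1   s0 
   s1     s2   s3 
   s2     s4   s5 
   s3     s6   s7 
   s4     s8   s9 
   s5    s10  s11 
   s6    s10   s6 
   s7     s2   s7 
   s8    s12  s13 
   s9    s14  s15 
   s10   s14  s10 
   s11    s4  s11 
   s12    s1  s16 
   s13   s17  s18 
   s14   s17  s14 
   s15    s8  s15 
   s16   s19   s0 
 * s17   s19  s17 
   s18   s12  s18 
   s19    s6  s19 
(> = start, * = accepting)

start=s0 accept=s17 s0-0->s1 s0-1->s0 s1-0->s2 s1-1->s3 s2-0->s4 s2-1->s5 s3-0->s6 s3-1->s7 s4-0->s8 s4-1->s9 s5-0->s10 s5-1->s11 s6-0->s10 s6-1->s6 s7-0->s2 s7-1->s7 s8-0->s12 s8-1->s13 s9-0->s14 s9-1->s15 s10-0->s14 s10-1->s10 s11-0->s4 s11-1->s11 s12-0->s1 s12-1->s16 s13-0->s17 s13-1->s18 s14-0->s17 s14-1->s14 s15-0->s8 s15-1->s15 s16-0->s19 s16-1->s0 s17-0->s19 s17-1->s17 s18-0->s12 s18-1->s18 s19-0->s6 s19-1->s19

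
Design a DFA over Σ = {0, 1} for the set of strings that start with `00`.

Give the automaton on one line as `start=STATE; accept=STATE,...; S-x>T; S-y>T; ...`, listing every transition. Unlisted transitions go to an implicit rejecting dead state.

Walk along `00` while the input agrees: from A take `0` to B, and so on. Any deviation drops to the rejecting sink D. Once C is reached the prefix is confirmed and every continuation is accepted.
4 states suffice.
       0  1 
>  A   B  D 
   B   C  D 
 * C   C  C 
   D   D  D 
(> = start, * = accepting)

start=A; accept=C; A-0>B; A-1>D; B-0>C; B-1>D; C-0>C; C-1>C; D-0>D; D-1>D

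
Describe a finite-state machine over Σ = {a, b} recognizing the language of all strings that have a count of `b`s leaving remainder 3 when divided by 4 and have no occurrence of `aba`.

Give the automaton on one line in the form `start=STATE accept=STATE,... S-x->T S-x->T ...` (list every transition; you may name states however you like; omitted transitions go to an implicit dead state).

Run two small machines in parallel and take their product. The first has 4 states tracking the count of `b`s modulo 4; the second has 4 states tracking partial matches of the forbidden pattern `aba`. A product state is a pair (one from each), accepting exactly when both do. Equivalent product states are then merged.
With 13 states:
          a    b  
>  q0     q1   q2 
   q1     q1   q3 
   q2     q4   q5 
   q3     q6   q5 
   q4     q4   q7 
   q5     q8   q9 
   q6     q6   q6 
   q7     q6   q9 
   q8     q8  q10 
 * q9    q11   q0 
 * q10    q6   q0 
 * q11   q11  q12 
   q12    q6   q2 
(> = start, * = accepting)

start=q0 accept=q9,q10,q11 q0-a->q1 q0-b->q2 q1-a->q1 q1-b->q3 q2-a->q4 q2-b->q5 q3-a->q6 q3-b->q5 q4-a->q4 q4-b->q7 q5-a->q8 q5-b->q9 q6-a->q6 q6-b->q6 q7-a->q6 q7-b->q9 q8-a->q8 q8-b->q10 q9-a->q11 q9-b->q0 q10-a->q6 q10-b->q0 q11-a->q11 q11-b->q12 q12-a->q6 q12-b->q2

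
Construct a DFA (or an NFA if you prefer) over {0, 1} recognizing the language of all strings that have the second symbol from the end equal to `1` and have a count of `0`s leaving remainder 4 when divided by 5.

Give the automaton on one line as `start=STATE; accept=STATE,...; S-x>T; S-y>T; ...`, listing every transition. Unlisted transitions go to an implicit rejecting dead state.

start=A; accept=H,I; A-0>B; A-1>A; B-0>C; B-1>B; C-0>D; C-1>C; D-0>E; D-1>F; E-0>A; E-1>G; F-0>H; F-1>F; G-0>A; G-1>I; H-0>A; H-1>G; I-0>A; I-1>I

Handle the two conditions separately and then intersect. One (7 states) tracks the last 2 symbols read; the other (5 states) tracks the count of `0`s modulo 5. Each combined state is a pair, one component from each; accept when both components accept. Equivalent product states are then merged.
With 9 states:
       0  1 
>  A   B  A 
   B   C  B 
   C   D  C 
   D   E  F 
   E   A  G 
   F   H  F 
   G   A  I 
 * H   A  G 
 * I   A  I 
(> = start, * = accepting)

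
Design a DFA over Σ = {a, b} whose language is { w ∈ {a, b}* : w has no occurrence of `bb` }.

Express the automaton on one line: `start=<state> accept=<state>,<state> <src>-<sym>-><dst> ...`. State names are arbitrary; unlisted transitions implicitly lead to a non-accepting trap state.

start=q0 accept=q0,q1 q0-a->q0 q0-b->q1 q1-a->q0 q1-b->q2 q2-a->q2 q2-b->q2

This is the complement of 'contains `bb`'. Use the same substring-matching states — q0 through q2 holding how much of `bb` has just been matched — but flip the accepting set: everything except the trap q2 accepts.
        a   b  
>* q0   q0  q1 
 * q1   q0  q2 
   q2   q2  q2 
(> = start, * = accepting)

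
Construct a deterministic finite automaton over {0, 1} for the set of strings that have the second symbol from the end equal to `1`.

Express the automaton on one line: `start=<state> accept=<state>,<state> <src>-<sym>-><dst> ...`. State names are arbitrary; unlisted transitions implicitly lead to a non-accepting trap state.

start=q0 accept=q5,q6 q0-0->q1 q0-1->q2 q1-0->q3 q1-1->q4 q2-0->q5 q2-1->q6 q3-0->q3 q3-1->q4 q4-0->q5 q4-1->q6 q5-0->q3 q5-1->q4 q6-0->q5 q6-1->q6

A DFA must remember the last 2 symbols (since which symbol is second-to-last isn't known until the input ends). Use one state per possible window of the last ≤2 symbols; accept from those whose window starts with `1`.
A 7-state machine:
        0   1  
>  q0   q1  q2 
   q1   q3  q4 
   q2   q5  q6 
   q3   q3  q4 
   q4   q5  q6 
 * q5   q3  q4 
 * q6   q5  q6 
(> = start, * = accepting)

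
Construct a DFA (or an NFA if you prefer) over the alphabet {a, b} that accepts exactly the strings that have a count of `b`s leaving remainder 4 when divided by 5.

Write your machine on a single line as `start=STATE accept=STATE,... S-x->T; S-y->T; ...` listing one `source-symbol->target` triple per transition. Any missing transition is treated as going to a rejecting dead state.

Keep the running count of `b`s modulo 5: each `b` advances along the cycle q0 → q1 → q2 → q3 → q4 → q0 while other symbols loop. Accept at q4.
5 states suffice.
        a   b  
>  q0   q0  q1 
   q1   q1  q2 
   q2   q2  q3 
   q3   q3  q4 
 * q4   q4  q0 
(> = start, * = accepting)

start=q0; accept=q4; q0-a->q0; q0-b->q1; q1-a->q1; q1-b->q2; q2-a->q2; q2-b->q3; q3-a->q3; q3-b->q4; q4-a->q4; q4-b->q0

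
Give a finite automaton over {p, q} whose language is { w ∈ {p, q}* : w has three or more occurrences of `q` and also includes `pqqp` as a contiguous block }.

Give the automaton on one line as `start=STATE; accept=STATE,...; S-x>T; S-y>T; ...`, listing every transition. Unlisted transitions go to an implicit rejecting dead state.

start=s0; accept=s9; s0-p>s1; s0-q>s2; s1-p>s1; s1-q>s3; s2-p>s4; s2-q>s2; s3-p>s4; s3-q>s5; s4-p>s4; s4-q>s6; s5-p>s7; s5-q>s2; s6-p>s4; s6-q>s8; s7-p>s7; s7-q>s9; s8-p>s9; s8-q>s2; s9-p>s9; s9-q>s9

Build one automaton per condition and run them in lockstep. One (5 states) tracks the count of `q`s, saturating at 4; the other (5 states) tracks whether and how much of `pqqp` has been seen. Each combined state is a pair, one component from each; accept when both components accept. Minimizing collapses redundant product states.
        p   q  
>  s0   s1  s2 
   s1   s1  s3 
   s2   s4  s2 
   s3   s4  s5 
   s4   s4  s6 
   s5   s7  s2 
   s6   s4  s8 
   s7   s7  s9 
   s8   s9  s2 
 * s9   s9  s9 
(> = start, * = accepting)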